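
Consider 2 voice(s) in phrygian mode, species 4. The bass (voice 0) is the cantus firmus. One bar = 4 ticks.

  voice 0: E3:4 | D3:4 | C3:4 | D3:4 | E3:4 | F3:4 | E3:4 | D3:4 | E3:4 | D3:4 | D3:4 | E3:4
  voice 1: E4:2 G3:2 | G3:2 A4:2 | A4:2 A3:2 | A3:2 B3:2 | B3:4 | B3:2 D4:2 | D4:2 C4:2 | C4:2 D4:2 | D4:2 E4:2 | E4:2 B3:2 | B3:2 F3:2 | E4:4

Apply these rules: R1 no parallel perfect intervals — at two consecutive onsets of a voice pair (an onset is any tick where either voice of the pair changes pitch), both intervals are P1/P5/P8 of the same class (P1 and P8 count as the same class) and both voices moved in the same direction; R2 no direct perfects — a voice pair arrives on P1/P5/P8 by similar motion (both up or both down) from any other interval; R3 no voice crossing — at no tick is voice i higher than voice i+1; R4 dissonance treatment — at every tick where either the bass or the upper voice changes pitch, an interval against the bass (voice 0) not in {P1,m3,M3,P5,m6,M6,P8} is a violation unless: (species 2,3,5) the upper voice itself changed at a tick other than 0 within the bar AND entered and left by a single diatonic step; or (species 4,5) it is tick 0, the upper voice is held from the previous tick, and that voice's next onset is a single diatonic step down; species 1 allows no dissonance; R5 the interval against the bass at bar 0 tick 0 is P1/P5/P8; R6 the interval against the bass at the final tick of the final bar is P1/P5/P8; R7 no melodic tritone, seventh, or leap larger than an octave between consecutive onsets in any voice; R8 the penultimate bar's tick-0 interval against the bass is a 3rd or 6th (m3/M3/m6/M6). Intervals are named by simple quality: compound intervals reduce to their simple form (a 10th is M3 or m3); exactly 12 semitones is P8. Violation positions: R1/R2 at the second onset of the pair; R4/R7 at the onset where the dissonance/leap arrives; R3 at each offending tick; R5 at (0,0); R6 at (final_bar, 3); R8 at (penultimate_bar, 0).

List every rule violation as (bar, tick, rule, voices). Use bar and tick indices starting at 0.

(1, 0, R4, (0, 1))
(1, 2, R7, (1,))
(5, 0, R4, (0, 1))
(7, 0, R4, (0, 1))
(8, 0, R4, (0, 1))
(9, 0, R4, (0, 1))
(10, 2, R7, (1,))
(11, 0, R2, (0, 1))
(11, 0, R7, (1,))

bar 0: v0=E3 v1=E4 downbeat P8
bar 1: v0=D3 v1=G3 downbeat P4
bar 2: v0=C3 v1=A4 downbeat M6
bar 3: v0=D3 v1=A3 downbeat P5
bar 4: v0=E3 v1=B3 downbeat P5
bar 5: v0=F3 v1=B3 downbeat TT
bar 6: v0=E3 v1=D4 downbeat m7
bar 7: v0=D3 v1=C4 downbeat m7
bar 8: v0=E3 v1=D4 downbeat m7
bar 9: v0=D3 v1=E4 downbeat M2
bar 10: v0=D3 v1=B3 downbeat M6
bar 11: v0=E3 v1=E4 downbeat P8
  -> R4 @ bar 1 tick 0 v(0, 1): D3/G3 P4 untreated
  -> R7 @ bar 1 tick 2 v(1,): G3->A4 leap 14st
  -> R4 @ bar 5 tick 0 v(0, 1): F3/B3 TT untreated
  -> R4 @ bar 7 tick 0 v(0, 1): D3/C4 m7 untreated
  -> R4 @ bar 8 tick 0 v(0, 1): E3/D4 m7 untreated
  -> R4 @ bar 9 tick 0 v(0, 1): D3/E4 M2 untreated
  -> R7 @ bar 10 tick 2 v(1,): B3->F3 leap 6st
  -> R2 @ bar 11 tick 0 v(0, 1): D3/F3 m3 -> E3/E4 P8 similar
  -> R7 @ bar 11 tick 0 v(1,): F3->E4 leap 11st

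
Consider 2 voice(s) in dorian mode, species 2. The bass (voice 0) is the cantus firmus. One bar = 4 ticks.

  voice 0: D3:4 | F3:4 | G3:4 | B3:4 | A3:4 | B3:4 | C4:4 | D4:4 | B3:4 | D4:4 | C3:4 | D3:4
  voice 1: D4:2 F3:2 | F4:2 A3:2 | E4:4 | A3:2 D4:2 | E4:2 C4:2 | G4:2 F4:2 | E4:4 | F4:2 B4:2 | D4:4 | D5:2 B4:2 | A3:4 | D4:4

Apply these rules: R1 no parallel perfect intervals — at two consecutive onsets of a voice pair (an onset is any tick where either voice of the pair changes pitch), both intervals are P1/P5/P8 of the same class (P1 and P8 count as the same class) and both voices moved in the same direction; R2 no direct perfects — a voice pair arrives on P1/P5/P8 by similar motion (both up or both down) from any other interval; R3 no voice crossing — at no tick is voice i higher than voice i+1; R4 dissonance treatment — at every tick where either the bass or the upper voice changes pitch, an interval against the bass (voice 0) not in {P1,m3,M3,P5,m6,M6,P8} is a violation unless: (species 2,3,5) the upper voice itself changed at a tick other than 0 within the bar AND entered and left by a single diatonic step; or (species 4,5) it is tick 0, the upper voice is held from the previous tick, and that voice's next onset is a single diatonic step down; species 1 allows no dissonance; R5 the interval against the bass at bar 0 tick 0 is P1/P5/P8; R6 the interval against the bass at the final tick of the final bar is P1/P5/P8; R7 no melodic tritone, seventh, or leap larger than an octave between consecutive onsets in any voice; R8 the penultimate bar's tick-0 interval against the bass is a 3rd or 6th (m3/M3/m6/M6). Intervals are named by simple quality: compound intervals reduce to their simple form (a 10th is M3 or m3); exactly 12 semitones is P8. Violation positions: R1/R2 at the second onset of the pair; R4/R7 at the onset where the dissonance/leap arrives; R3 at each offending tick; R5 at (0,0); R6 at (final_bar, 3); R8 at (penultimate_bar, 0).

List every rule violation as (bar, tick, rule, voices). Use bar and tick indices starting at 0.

bar 0: v0=D3 v1=D4 downbeat P8
bar 1: v0=F3 v1=F4 downbeat P8
bar 2: v0=G3 v1=E4 downbeat M6
bar 3: v0=B3 v1=A3 downbeat M2
bar 4: v0=A3 v1=E4 downbeat P5
bar 5: v0=B3 v1=G4 downbeat m6
bar 6: v0=C4 v1=E4 downbeat M3
bar 7: v0=D4 v1=F4 downbeat m3
bar 8: v0=B3 v1=D4 downbeat m3
bar 9: v0=D4 v1=D5 downbeat P8
bar 10: v0=C3 v1=A3 downbeat M6
bar 11: v0=D3 v1=D4 downbeat P8
  -> R2 @ bar 1 tick 0 v(0, 1): D3/F3 m3 -> F3/F4 P8 similar
  -> R3 @ bar 3 tick 0 v(0, 1): B3 above A3
  -> R4 @ bar 3 tick 0 v(0, 1): B3/A3 M2 untreated
  -> R3 @ bar 3 tick 1 v(0, 1): B3 above A3
  -> R7 @ bar 7 tick 2 v(1,): F4->B4 leap 6st
  -> R2 @ bar 9 tick 0 v(0, 1): B3/D4 m3 -> D4/D5 P8 similar
  -> R7 @ bar 10 tick 0 v(0,): D4->C3 leap 14st
  -> R7 @ bar 10 tick 0 v(1,): B4->A3 leap 14st
  -> R2 @ bar 11 tick 0 v(0, 1): C3/A3 M6 -> D3/D4 P8 similar

(1, 0, R2, (0, 1))
(3, 0, R3, (0, 1))
(3, 0, R4, (0, 1))
(3, 1, R3, (0, 1))
(7, 2, R7, (1,))
(9, 0, R2, (0, 1))
(10, 0, R7, (0,))
(10, 0, R7, (1,))
(11, 0, R2, (0, 1))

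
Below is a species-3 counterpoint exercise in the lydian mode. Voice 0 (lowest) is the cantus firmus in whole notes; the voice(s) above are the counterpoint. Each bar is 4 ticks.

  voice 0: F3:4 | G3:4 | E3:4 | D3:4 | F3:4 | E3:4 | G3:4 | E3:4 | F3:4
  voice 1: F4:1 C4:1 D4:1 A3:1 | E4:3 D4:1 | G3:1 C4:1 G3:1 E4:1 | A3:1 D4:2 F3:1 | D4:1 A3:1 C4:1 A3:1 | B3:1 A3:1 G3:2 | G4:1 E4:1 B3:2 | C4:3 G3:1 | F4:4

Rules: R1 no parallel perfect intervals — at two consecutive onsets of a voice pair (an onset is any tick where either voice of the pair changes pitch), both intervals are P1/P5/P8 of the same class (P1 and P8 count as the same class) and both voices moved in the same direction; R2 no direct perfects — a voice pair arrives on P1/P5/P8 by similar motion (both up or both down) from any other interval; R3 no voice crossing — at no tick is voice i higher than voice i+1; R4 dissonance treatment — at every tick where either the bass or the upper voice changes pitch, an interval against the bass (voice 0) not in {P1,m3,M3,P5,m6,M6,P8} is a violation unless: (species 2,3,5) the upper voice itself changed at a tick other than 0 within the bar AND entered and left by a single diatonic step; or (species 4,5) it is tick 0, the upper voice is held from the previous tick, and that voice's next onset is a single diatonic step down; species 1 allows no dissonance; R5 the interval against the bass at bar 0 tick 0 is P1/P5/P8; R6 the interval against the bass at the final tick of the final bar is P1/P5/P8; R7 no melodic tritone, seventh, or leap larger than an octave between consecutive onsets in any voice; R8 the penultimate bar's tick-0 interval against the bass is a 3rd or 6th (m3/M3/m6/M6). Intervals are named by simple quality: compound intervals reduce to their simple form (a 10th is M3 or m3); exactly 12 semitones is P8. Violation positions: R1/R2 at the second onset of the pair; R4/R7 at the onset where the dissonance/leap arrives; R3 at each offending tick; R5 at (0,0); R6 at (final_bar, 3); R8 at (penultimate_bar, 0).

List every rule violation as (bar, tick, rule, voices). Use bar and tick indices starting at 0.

bar 0: v0=F3 v1=F4 downbeat P8
bar 1: v0=G3 v1=E4 downbeat M6
bar 2: v0=E3 v1=G3 downbeat m3
bar 3: v0=D3 v1=A3 downbeat P5
bar 4: v0=F3 v1=D4 downbeat M6
bar 5: v0=E3 v1=B3 downbeat P5
bar 6: v0=G3 v1=G4 downbeat P8
bar 7: v0=E3 v1=C4 downbeat m6
bar 8: v0=F3 v1=F4 downbeat P8
  -> R2 @ bar 3 tick 0 v(0, 1): E3/E4 P8 -> D3/A3 P5 similar
  -> R2 @ bar 6 tick 0 v(0, 1): E3/G3 m3 -> G3/G4 P8 similar
  -> R2 @ bar 8 tick 0 v(0, 1): E3/G3 m3 -> F3/F4 P8 similar
  -> R7 @ bar 8 tick 0 v(1,): G3->F4 leap 10st

(3, 0, R2, (0, 1))
(6, 0, R2, (0, 1))
(8, 0, R2, (0, 1))
(8, 0, R7, (1,))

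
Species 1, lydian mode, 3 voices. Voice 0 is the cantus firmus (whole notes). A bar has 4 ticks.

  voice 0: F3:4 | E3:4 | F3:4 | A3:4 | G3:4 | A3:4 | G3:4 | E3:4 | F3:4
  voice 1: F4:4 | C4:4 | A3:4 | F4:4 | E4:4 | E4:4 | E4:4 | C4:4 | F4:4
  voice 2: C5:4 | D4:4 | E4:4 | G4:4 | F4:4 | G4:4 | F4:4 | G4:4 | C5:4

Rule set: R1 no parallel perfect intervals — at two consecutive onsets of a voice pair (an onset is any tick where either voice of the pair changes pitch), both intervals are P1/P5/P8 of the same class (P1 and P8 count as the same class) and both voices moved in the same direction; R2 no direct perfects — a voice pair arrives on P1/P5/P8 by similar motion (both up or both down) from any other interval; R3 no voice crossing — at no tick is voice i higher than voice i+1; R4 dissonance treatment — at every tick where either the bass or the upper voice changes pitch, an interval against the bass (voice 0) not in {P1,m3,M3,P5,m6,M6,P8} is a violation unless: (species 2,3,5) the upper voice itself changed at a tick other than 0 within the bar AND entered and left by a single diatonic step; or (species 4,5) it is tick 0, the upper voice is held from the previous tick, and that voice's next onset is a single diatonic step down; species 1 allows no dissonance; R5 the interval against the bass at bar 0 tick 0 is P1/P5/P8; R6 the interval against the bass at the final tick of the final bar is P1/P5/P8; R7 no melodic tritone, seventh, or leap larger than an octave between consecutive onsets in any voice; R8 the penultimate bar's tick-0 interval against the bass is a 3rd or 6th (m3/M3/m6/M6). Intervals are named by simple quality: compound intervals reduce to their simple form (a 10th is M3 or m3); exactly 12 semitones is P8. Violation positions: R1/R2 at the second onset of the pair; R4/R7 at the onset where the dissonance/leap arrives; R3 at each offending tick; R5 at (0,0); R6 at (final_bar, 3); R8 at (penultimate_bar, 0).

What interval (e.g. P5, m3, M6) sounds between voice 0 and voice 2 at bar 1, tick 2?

m7

voice 0=E3 voice 2=D4 -> m7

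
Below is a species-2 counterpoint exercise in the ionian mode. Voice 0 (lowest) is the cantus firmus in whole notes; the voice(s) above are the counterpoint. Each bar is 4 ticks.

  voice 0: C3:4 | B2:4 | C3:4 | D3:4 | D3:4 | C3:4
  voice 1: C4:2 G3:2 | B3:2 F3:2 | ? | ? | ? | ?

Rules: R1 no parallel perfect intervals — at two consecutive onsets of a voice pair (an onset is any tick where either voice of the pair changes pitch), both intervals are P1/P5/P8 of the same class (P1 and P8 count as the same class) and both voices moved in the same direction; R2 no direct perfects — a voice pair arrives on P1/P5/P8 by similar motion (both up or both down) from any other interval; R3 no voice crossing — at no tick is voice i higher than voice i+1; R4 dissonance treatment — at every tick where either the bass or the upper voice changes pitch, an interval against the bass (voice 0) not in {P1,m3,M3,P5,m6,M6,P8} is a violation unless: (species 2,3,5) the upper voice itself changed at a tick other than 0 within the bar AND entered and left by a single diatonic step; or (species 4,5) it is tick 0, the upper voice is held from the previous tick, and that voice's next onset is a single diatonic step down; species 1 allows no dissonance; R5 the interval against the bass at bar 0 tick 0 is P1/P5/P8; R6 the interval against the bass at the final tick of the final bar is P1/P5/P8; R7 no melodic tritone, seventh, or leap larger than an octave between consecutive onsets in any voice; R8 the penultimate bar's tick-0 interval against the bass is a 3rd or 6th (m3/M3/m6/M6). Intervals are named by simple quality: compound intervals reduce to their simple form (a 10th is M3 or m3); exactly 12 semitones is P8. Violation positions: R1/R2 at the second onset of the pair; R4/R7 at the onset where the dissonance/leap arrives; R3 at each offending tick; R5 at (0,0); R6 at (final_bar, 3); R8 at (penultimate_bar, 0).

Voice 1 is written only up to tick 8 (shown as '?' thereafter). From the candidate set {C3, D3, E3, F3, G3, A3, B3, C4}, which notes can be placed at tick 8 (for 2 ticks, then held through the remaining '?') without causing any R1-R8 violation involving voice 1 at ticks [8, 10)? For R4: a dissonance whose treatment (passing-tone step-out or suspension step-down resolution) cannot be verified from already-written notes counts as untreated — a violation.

{A3, C3, E3}

C3: legal
D3: violates R4
E3: legal
F3: violates R4
G3: violates R2
A3: legal
B3: violates R4,R7
C4: violates R2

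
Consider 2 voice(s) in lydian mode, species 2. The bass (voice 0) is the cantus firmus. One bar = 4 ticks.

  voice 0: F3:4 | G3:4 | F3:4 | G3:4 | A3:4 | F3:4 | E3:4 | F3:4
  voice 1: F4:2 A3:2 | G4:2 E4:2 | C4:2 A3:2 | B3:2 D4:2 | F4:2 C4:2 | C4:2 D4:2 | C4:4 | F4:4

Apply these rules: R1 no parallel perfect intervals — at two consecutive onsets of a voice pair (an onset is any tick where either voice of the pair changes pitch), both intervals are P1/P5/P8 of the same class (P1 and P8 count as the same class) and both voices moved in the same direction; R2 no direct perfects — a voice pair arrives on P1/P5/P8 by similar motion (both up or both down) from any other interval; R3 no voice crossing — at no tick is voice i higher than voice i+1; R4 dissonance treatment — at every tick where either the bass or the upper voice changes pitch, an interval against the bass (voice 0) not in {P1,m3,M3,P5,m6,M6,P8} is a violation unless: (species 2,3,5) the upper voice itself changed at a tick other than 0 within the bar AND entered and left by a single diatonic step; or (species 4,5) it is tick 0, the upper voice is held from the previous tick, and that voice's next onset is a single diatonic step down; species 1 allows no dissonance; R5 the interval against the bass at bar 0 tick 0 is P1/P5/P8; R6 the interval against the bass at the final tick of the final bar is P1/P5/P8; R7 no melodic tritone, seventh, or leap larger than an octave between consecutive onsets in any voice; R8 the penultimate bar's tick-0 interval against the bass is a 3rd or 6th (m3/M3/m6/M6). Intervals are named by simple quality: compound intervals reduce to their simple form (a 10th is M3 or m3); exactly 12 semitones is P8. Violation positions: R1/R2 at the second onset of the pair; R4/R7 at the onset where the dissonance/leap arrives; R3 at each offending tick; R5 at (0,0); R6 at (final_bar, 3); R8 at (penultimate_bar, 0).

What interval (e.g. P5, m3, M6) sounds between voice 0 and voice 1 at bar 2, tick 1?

P5

voice 0=F3 voice 1=C4 -> P5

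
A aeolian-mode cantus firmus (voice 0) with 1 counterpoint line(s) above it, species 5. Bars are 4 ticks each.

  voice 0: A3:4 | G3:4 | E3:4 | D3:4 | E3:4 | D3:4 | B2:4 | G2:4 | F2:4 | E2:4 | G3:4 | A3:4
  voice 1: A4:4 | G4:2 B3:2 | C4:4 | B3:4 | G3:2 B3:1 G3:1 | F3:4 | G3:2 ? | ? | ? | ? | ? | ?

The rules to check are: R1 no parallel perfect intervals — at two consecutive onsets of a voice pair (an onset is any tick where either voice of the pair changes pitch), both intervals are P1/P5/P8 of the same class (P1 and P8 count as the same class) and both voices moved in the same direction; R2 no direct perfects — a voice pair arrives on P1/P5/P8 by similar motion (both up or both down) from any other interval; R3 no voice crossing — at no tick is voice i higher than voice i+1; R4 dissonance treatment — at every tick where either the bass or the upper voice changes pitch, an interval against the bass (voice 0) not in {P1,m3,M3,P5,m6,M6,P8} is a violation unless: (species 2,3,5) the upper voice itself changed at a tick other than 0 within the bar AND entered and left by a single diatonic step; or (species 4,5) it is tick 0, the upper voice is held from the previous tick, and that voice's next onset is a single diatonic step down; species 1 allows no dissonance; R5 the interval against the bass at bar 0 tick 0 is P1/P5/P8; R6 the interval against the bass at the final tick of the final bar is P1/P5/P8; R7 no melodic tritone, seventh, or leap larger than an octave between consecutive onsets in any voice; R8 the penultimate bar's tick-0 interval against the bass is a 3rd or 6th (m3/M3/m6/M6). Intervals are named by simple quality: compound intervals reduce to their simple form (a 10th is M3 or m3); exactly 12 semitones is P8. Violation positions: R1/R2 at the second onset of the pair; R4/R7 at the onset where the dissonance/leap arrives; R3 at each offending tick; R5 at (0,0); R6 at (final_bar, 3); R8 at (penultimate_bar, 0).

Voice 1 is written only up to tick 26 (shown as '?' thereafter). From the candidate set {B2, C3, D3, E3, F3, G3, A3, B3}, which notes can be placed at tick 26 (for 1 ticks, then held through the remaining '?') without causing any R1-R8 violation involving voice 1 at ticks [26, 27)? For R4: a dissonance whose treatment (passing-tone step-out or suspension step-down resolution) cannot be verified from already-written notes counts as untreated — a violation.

B2: legal
C3: violates R4
D3: legal
E3: violates R4
F3: violates R4
G3: legal
A3: violates R4
B3: legal

{B2, B3, D3, G3}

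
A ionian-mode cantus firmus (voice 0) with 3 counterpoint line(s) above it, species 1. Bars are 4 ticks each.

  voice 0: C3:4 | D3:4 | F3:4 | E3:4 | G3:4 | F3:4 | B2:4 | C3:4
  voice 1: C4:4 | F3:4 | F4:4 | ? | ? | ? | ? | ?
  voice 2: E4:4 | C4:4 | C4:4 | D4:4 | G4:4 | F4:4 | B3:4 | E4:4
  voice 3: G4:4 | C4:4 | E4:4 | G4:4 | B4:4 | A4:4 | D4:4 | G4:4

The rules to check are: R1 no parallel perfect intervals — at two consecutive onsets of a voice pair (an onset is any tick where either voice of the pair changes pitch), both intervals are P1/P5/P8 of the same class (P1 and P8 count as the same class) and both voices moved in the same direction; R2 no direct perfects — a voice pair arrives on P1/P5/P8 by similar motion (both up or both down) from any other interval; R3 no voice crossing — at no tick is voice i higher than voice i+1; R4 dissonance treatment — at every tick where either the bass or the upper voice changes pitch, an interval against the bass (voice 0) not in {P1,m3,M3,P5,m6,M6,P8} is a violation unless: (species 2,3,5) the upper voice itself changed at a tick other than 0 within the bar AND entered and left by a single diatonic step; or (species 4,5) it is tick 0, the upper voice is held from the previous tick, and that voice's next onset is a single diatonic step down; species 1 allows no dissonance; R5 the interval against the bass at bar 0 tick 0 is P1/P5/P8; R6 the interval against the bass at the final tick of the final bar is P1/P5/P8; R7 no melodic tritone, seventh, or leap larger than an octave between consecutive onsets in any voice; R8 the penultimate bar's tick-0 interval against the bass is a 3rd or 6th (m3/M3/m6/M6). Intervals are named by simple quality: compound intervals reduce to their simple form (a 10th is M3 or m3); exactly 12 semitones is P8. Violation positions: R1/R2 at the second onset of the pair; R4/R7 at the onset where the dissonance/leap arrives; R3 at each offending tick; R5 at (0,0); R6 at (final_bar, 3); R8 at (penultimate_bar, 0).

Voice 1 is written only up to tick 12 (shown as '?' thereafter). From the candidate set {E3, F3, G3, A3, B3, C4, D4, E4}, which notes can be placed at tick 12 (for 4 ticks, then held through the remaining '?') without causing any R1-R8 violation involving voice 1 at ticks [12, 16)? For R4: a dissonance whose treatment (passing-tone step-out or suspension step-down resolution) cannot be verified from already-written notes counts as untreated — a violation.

{C4}

E3: violates R1,R7
F3: violates R4
G3: violates R7
A3: violates R4
B3: violates R2,R7
C4: legal
D4: violates R4
E4: violates R1,R3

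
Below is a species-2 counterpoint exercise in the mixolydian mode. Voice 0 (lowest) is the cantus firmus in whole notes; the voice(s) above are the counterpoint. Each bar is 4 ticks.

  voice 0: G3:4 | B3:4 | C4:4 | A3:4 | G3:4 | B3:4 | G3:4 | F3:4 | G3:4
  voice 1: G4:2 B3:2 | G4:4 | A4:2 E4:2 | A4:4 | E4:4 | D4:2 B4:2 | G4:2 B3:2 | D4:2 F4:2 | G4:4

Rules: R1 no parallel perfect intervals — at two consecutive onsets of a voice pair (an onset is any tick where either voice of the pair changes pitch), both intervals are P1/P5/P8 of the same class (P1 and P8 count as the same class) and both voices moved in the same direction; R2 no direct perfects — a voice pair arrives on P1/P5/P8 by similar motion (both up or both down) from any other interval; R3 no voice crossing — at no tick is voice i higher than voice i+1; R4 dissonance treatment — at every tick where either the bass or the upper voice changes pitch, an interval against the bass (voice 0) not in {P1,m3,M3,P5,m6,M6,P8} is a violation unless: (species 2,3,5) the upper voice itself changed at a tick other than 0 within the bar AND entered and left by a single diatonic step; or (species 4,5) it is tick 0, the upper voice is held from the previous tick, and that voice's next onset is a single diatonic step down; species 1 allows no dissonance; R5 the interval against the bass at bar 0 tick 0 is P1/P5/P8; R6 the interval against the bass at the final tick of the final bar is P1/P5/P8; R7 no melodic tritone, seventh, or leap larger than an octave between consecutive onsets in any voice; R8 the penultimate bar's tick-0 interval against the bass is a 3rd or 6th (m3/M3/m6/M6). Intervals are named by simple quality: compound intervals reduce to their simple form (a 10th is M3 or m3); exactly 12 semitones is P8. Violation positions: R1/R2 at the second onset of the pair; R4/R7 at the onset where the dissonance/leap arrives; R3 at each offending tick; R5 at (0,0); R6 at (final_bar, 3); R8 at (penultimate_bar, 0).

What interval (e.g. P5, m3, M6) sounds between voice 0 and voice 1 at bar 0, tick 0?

voice 0=G3 voice 1=G4 -> P8

P8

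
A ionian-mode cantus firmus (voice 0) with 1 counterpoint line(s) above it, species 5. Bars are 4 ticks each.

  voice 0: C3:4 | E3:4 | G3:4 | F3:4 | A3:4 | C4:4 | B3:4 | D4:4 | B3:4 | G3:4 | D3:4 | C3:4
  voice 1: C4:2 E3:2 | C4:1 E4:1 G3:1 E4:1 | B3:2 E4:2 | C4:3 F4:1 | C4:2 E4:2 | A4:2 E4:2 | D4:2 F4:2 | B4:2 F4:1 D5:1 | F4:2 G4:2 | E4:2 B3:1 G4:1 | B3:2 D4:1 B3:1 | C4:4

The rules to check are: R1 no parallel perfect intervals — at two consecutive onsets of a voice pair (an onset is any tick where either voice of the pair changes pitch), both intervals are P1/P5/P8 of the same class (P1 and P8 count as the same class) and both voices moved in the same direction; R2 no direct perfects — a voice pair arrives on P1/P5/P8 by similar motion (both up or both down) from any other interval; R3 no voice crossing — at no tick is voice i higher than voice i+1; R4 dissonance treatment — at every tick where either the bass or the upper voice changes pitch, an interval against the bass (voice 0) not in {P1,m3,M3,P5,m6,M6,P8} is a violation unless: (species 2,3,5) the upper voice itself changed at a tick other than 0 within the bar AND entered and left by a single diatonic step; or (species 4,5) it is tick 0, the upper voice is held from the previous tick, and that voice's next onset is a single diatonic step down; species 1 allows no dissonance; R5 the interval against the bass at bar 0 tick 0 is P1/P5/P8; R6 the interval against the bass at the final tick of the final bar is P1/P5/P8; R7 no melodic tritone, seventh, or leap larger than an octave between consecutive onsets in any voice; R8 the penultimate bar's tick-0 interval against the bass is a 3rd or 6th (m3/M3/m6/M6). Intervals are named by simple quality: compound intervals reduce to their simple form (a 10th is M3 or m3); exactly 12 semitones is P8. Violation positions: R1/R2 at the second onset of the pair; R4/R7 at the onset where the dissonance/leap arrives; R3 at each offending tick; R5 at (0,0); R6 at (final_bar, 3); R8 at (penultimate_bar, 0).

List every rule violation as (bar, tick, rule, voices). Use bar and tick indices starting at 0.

(3, 0, R2, (0, 1))
(6, 2, R4, (0, 1))
(7, 0, R7, (1,))
(7, 2, R7, (1,))
(8, 0, R4, (0, 1))

bar 0: v0=C3 v1=C4 downbeat P8
bar 1: v0=E3 v1=C4 downbeat m6
bar 2: v0=G3 v1=B3 downbeat M3
bar 3: v0=F3 v1=C4 downbeat P5
bar 4: v0=A3 v1=C4 downbeat m3
bar 5: v0=C4 v1=A4 downbeat M6
bar 6: v0=B3 v1=D4 downbeat m3
bar 7: v0=D4 v1=B4 downbeat M6
bar 8: v0=B3 v1=F4 downbeat TT
bar 9: v0=G3 v1=E4 downbeat M6
bar 10: v0=D3 v1=B3 downbeat M6
bar 11: v0=C3 v1=C4 downbeat P8
  -> R2 @ bar 3 tick 0 v(0, 1): G3/E4 M6 -> F3/C4 P5 similar
  -> R4 @ bar 6 tick 2 v(0, 1): B3/F4 TT untreated
  -> R7 @ bar 7 tick 0 v(1,): F4->B4 leap 6st
  -> R7 @ bar 7 tick 2 v(1,): B4->F4 leap 6st
  -> R4 @ bar 8 tick 0 v(0, 1): B3/F4 TT untreated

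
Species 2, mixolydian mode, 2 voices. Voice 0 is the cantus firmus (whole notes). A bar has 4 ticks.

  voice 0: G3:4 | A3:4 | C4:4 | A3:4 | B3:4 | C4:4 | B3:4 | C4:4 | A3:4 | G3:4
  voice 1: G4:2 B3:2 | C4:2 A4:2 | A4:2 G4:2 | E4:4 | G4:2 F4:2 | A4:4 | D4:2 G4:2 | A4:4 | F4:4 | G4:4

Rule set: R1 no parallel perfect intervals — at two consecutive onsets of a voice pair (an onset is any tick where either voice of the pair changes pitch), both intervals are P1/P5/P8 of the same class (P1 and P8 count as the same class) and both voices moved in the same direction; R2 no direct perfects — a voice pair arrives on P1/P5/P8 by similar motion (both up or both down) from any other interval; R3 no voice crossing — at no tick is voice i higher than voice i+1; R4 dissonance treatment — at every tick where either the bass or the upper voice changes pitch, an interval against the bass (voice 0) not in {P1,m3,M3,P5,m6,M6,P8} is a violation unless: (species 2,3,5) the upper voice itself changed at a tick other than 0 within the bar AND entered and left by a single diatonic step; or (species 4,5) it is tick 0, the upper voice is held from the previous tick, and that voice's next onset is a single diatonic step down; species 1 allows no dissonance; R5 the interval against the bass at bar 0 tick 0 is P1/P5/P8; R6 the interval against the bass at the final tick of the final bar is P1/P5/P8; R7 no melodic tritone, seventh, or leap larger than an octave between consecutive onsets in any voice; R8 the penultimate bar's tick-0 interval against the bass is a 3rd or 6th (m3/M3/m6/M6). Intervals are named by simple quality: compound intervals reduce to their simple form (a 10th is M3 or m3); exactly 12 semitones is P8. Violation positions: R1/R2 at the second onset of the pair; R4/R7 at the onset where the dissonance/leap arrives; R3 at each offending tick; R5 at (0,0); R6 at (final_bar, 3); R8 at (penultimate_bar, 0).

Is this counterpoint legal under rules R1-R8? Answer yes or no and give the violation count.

bar 0: v0=G3 v1=G4 (P8)
bar 1: v0=A3 v1=C4 (m3)
bar 2: v0=C4 v1=A4 (M6)
bar 3: v0=A3 v1=E4 (P5)
bar 4: v0=B3 v1=G4 (m6)
bar 5: v0=C4 v1=A4 (M6)
bar 6: v0=B3 v1=D4 (m3)
bar 7: v0=C4 v1=A4 (M6)
bar 8: v0=A3 v1=F4 (m6)
bar 9: v0=G3 v1=G4 (P8)
  R1 @ bar3.0: C4/G4 P5 -> A3/E4 P5 similar
  R4 @ bar4.2: B3/F4 TT untreated

No (2 violations)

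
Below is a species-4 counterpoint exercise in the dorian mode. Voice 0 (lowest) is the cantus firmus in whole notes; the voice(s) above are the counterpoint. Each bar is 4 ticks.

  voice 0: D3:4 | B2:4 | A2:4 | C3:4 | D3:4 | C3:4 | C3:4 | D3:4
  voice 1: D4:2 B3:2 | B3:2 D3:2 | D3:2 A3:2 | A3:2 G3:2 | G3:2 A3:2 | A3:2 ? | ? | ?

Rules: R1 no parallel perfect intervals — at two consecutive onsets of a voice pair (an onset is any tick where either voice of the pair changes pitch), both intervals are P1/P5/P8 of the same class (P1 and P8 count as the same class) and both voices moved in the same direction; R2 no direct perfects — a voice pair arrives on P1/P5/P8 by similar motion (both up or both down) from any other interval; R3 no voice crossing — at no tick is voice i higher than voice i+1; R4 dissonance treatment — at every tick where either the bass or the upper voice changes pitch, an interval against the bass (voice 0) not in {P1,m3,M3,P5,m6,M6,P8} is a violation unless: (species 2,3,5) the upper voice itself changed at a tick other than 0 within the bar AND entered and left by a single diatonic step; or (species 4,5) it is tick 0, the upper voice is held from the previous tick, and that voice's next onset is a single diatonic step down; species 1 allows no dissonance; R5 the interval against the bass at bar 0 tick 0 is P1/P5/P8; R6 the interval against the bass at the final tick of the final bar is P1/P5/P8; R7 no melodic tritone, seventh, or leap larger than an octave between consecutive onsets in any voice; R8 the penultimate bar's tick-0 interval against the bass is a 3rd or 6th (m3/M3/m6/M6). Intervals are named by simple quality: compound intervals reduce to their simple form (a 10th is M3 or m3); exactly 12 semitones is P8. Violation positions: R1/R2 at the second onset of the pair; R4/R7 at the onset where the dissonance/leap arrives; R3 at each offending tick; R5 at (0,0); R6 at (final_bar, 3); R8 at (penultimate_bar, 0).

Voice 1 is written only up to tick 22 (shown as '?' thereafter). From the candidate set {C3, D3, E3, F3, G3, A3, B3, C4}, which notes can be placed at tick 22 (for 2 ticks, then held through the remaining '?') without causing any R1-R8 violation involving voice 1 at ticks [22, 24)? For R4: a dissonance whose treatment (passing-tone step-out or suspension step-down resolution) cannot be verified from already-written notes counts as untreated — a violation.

C3: legal
D3: violates R4
E3: legal
F3: violates R4
G3: legal
A3: legal
B3: violates R4
C4: legal

{A3, C3, C4, E3, G3}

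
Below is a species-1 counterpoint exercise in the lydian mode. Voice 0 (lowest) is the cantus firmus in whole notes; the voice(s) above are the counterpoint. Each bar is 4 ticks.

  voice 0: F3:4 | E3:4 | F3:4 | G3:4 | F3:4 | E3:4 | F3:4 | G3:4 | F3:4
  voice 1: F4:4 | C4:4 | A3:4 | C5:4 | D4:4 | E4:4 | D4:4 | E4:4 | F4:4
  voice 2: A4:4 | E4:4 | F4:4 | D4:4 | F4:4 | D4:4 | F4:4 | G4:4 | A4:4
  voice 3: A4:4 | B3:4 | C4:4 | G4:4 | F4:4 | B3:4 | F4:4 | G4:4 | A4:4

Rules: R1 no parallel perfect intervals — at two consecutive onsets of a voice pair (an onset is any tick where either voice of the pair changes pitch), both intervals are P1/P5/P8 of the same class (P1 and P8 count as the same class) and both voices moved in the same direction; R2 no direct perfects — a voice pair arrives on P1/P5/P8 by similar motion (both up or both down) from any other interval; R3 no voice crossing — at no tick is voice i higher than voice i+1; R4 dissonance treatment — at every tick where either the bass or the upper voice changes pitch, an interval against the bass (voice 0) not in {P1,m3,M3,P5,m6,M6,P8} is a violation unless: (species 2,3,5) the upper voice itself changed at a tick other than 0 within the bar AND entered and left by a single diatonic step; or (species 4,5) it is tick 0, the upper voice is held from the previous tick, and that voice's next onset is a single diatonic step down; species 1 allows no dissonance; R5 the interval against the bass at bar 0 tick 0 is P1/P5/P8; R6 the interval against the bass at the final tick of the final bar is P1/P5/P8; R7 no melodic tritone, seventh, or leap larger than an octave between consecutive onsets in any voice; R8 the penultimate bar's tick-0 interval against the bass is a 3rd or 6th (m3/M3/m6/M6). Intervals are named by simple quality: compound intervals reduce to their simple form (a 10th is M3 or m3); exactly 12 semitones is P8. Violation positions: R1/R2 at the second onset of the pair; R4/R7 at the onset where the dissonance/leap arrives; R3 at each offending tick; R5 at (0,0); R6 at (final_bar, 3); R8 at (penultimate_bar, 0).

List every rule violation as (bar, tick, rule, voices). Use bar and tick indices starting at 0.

(0, 0, R5, (0, 2))
(0, 0, R5, (0, 3))
(1, 0, R2, (0, 2))
(1, 0, R2, (0, 3))
(1, 0, R3, (2, 3))
(1, 0, R7, (3,))
(1, 1, R3, (2, 3))
(1, 2, R3, (2, 3))
(1, 3, R3, (2, 3))
(2, 0, R1, (0, 2))
(2, 0, R1, (0, 3))
(2, 0, R3, (2, 3))
(2, 1, R3, (2, 3))
(2, 2, R3, (2, 3))
(2, 3, R3, (2, 3))
(3, 0, R2, (0, 3))
(3, 0, R3, (1, 2))
(3, 0, R4, (0, 1))
(3, 0, R7, (1,))
(3, 1, R3, (1, 2))
(3, 2, R3, (1, 2))
(3, 3, R3, (1, 2))
(4, 0, R1, (0, 3))
(4, 0, R7, (1,))
(5, 0, R2, (0, 3))
(5, 0, R3, (1, 2))
(5, 0, R3, (2, 3))
(5, 0, R4, (0, 2))
(5, 0, R7, (3,))
(5, 1, R3, (1, 2))
(5, 1, R3, (2, 3))
(5, 2, R3, (1, 2))
(5, 2, R3, (2, 3))
(5, 3, R3, (1, 2))
(5, 3, R3, (2, 3))
(6, 0, R2, (0, 2))
(6, 0, R2, (0, 3))
(6, 0, R2, (2, 3))
(6, 0, R7, (3,))
(7, 0, R1, (0, 2))
(7, 0, R1, (0, 3))
(7, 0, R1, (2, 3))
(7, 0, R8, (0, 2))
(7, 0, R8, (0, 3))
(8, 0, R1, (2, 3))
(8, 3, R6, (0, 2))
(8, 3, R6, (0, 3))

bar 0: v0=F3 v1=F4 v2=A4 v3=A4 downbeat M3
bar 1: v0=E3 v1=C4 v2=E4 v3=B3 downbeat P5
bar 2: v0=F3 v1=A3 v2=F4 v3=C4 downbeat P5
bar 3: v0=G3 v1=C5 v2=D4 v3=G4 downbeat P8
bar 4: v0=F3 v1=D4 v2=F4 v3=F4 downbeat P8
bar 5: v0=E3 v1=E4 v2=D4 v3=B3 downbeat P5
bar 6: v0=F3 v1=D4 v2=F4 v3=F4 downbeat P8
bar 7: v0=G3 v1=E4 v2=G4 v3=G4 downbeat P8
bar 8: v0=F3 v1=F4 v2=A4 v3=A4 downbeat M3
  -> R5 @ bar 0 tick 0 v(0, 2): opens on M3
  -> R5 @ bar 0 tick 0 v(0, 3): opens on M3
  -> R2 @ bar 1 tick 0 v(0, 2): F3/A4 M3 -> E3/E4 P8 similar
  -> R2 @ bar 1 tick 0 v(0, 3): F3/A4 M3 -> E3/B3 P5 similar
  -> R3 @ bar 1 tick 0 v(2, 3): E4 above B3
  -> R7 @ bar 1 tick 0 v(3,): A4->B3 leap 10st
  -> R3 @ bar 1 tick 1 v(2, 3): E4 above B3
  -> R3 @ bar 1 tick 2 v(2, 3): E4 above B3
  -> R3 @ bar 1 tick 3 v(2, 3): E4 above B3
  -> R1 @ bar 2 tick 0 v(0, 2): E3/E4 P8 -> F3/F4 P8 similar
  -> R1 @ bar 2 tick 0 v(0, 3): E3/B3 P5 -> F3/C4 P5 similar
  -> R3 @ bar 2 tick 0 v(2, 3): F4 above C4
  -> R3 @ bar 2 tick 1 v(2, 3): F4 above C4
  -> R3 @ bar 2 tick 2 v(2, 3): F4 above C4
  -> R3 @ bar 2 tick 3 v(2, 3): F4 above C4
  -> R2 @ bar 3 tick 0 v(0, 3): F3/C4 P5 -> G3/G4 P8 similar
  -> R3 @ bar 3 tick 0 v(1, 2): C5 above D4
  -> R4 @ bar 3 tick 0 v(0, 1): G3/C5 P4 untreated
  -> R7 @ bar 3 tick 0 v(1,): A3->C5 leap 15st
  -> R3 @ bar 3 tick 1 v(1, 2): C5 above D4
  -> R3 @ bar 3 tick 2 v(1, 2): C5 above D4
  -> R3 @ bar 3 tick 3 v(1, 2): C5 above D4
  -> R1 @ bar 4 tick 0 v(0, 3): G3/G4 P8 -> F3/F4 P8 similar
  -> R7 @ bar 4 tick 0 v(1,): C5->D4 leap 10st
  -> R2 @ bar 5 tick 0 v(0, 3): F3/F4 P8 -> E3/B3 P5 similar
  -> R3 @ bar 5 tick 0 v(1, 2): E4 above D4
  -> R3 @ bar 5 tick 0 v(2, 3): D4 above B3
  -> R4 @ bar 5 tick 0 v(0, 2): E3/D4 m7 untreated
  -> R7 @ bar 5 tick 0 v(3,): F4->B3 leap 6st
  -> R3 @ bar 5 tick 1 v(1, 2): E4 above D4
  -> R3 @ bar 5 tick 1 v(2, 3): D4 above B3
  -> R3 @ bar 5 tick 2 v(1, 2): E4 above D4
  -> R3 @ bar 5 tick 2 v(2, 3): D4 above B3
  -> R3 @ bar 5 tick 3 v(1, 2): E4 above D4
  -> R3 @ bar 5 tick 3 v(2, 3): D4 above B3
  -> R2 @ bar 6 tick 0 v(0, 2): E3/D4 m7 -> F3/F4 P8 similar
  -> R2 @ bar 6 tick 0 v(0, 3): E3/B3 P5 -> F3/F4 P8 similar
  -> R2 @ bar 6 tick 0 v(2, 3): D4/B3 m3 -> F4/F4 P1 similar
  -> R7 @ bar 6 tick 0 v(3,): B3->F4 leap 6st
  -> R1 @ bar 7 tick 0 v(0, 2): F3/F4 P8 -> G3/G4 P8 similar
  -> R1 @ bar 7 tick 0 v(0, 3): F3/F4 P8 -> G3/G4 P8 similar
  -> R1 @ bar 7 tick 0 v(2, 3): F4/F4 P1 -> G4/G4 P1 similar
  -> R8 @ bar 7 tick 0 v(0, 2): penult P8 not 3rd/6th
  -> R8 @ bar 7 tick 0 v(0, 3): penult P8 not 3rd/6th
  -> R1 @ bar 8 tick 0 v(2, 3): G4/G4 P1 -> A4/A4 P1 similar
  -> R6 @ bar 8 tick 3 v(0, 2): closes on M3
  -> R6 @ bar 8 tick 3 v(0, 3): closes on M3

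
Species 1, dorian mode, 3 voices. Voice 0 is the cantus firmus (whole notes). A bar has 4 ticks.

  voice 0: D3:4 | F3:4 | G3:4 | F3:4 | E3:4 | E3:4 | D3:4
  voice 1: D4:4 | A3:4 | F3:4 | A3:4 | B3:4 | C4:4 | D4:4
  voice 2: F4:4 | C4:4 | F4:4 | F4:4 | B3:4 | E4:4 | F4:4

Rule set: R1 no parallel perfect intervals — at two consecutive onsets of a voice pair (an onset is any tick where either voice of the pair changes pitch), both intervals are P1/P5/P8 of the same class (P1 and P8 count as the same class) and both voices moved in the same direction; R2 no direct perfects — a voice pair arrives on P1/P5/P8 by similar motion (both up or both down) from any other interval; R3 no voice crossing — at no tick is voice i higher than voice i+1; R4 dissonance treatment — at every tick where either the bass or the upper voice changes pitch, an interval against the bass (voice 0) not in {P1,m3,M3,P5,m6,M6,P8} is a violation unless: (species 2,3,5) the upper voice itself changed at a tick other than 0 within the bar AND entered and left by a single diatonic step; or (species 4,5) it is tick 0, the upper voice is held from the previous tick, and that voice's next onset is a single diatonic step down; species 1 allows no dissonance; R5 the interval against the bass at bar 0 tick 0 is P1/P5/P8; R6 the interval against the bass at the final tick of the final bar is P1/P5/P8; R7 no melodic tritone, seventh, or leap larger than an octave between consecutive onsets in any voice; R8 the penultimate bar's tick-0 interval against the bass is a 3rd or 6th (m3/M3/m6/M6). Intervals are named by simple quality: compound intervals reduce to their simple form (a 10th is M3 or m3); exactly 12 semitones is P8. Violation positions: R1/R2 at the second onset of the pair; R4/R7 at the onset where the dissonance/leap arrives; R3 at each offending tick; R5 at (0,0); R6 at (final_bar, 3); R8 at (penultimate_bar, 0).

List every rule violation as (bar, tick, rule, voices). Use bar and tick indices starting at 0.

bar 0: v0=D3 v1=D4 v2=F4 downbeat m3
bar 1: v0=F3 v1=A3 v2=C4 downbeat P5
bar 2: v0=G3 v1=F3 v2=F4 downbeat m7
bar 3: v0=F3 v1=A3 v2=F4 downbeat P8
bar 4: v0=E3 v1=B3 v2=B3 downbeat P5
bar 5: v0=E3 v1=C4 v2=E4 downbeat P8
bar 6: v0=D3 v1=D4 v2=F4 downbeat m3
  -> R5 @ bar 0 tick 0 v(0, 2): opens on m3
  -> R3 @ bar 2 tick 0 v(0, 1): G3 above F3
  -> R4 @ bar 2 tick 0 v(0, 1): G3/F3 M2 untreated
  -> R4 @ bar 2 tick 0 v(0, 2): G3/F4 m7 untreated
  -> R3 @ bar 2 tick 1 v(0, 1): G3 above F3
  -> R3 @ bar 2 tick 2 v(0, 1): G3 above F3
  -> R3 @ bar 2 tick 3 v(0, 1): G3 above F3
  -> R2 @ bar 4 tick 0 v(0, 2): F3/F4 P8 -> E3/B3 P5 similar
  -> R7 @ bar 4 tick 0 v(2,): F4->B3 leap 6st
  -> R8 @ bar 5 tick 0 v(0, 2): penult P8 not 3rd/6th
  -> R6 @ bar 6 tick 3 v(0, 2): closes on m3

(0, 0, R5, (0, 2))
(2, 0, R3, (0, 1))
(2, 0, R4, (0, 1))
(2, 0, R4, (0, 2))
(2, 1, R3, (0, 1))
(2, 2, R3, (0, 1))
(2, 3, R3, (0, 1))
(4, 0, R2, (0, 2))
(4, 0, R7, (2,))
(5, 0, R8, (0, 2))
(6, 3, R6, (0, 2))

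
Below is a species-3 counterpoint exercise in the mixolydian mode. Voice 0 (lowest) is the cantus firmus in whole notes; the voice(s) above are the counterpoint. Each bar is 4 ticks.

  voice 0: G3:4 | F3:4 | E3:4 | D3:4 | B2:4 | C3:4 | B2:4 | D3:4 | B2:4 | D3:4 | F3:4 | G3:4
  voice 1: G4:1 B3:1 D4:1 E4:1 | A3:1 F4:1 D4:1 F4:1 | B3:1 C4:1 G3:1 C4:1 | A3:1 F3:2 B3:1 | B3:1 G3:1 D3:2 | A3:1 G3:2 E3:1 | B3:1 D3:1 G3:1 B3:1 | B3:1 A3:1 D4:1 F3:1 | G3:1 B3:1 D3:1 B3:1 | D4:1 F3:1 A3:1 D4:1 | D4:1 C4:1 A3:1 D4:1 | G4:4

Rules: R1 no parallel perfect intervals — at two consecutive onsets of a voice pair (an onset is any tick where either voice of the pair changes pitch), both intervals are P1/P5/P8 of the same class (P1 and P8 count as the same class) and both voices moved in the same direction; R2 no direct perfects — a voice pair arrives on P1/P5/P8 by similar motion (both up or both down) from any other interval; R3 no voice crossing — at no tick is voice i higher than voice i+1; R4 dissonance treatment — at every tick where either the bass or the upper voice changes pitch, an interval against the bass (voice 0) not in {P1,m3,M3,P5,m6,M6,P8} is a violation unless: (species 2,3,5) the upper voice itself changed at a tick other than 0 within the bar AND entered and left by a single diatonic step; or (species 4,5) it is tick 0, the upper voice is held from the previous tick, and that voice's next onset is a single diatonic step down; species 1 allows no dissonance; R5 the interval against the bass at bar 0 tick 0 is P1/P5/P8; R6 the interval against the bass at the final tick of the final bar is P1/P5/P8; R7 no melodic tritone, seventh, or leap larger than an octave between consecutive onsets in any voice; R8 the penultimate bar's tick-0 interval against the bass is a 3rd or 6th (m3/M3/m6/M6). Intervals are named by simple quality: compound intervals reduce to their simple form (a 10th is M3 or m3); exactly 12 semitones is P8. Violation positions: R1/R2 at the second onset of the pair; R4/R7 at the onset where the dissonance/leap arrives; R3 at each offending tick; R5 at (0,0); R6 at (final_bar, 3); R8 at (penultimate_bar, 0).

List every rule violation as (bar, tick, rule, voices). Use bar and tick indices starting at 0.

bar 0: v0=G3 v1=G4 downbeat P8
bar 1: v0=F3 v1=A3 downbeat M3
bar 2: v0=E3 v1=B3 downbeat P5
bar 3: v0=D3 v1=A3 downbeat P5
bar 4: v0=B2 v1=B3 downbeat P8
bar 5: v0=C3 v1=A3 downbeat M6
bar 6: v0=B2 v1=B3 downbeat P8
bar 7: v0=D3 v1=B3 downbeat M6
bar 8: v0=B2 v1=G3 downbeat m6
bar 9: v0=D3 v1=D4 downbeat P8
bar 10: v0=F3 v1=D4 downbeat M6
bar 11: v0=G3 v1=G4 downbeat P8
  -> R2 @ bar 2 tick 0 v(0, 1): F3/F4 P8 -> E3/B3 P5 similar
  -> R7 @ bar 2 tick 0 v(1,): F4->B3 leap 6st
  -> R2 @ bar 3 tick 0 v(0, 1): E3/C4 m6 -> D3/A3 P5 similar
  -> R7 @ bar 3 tick 3 v(1,): F3->B3 leap 6st
  -> R1 @ bar 9 tick 0 v(0, 1): B2/B3 P8 -> D3/D4 P8 similar
  -> R2 @ bar 11 tick 0 v(0, 1): F3/D4 M6 -> G3/G4 P8 similar

(2, 0, R2, (0, 1))
(2, 0, R7, (1,))
(3, 0, R2, (0, 1))
(3, 3, R7, (1,))
(9, 0, R1, (0, 1))
(11, 0, R2, (0, 1))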